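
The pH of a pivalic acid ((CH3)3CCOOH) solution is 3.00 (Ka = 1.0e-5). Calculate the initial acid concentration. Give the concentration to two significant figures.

[H+] = 10^(-3.00) = 1.00 × 10^-3 M = x
Ka = x²/(C₀ − x) ⇒ C₀ = x + x²/Ka
C₀ = 1.00 × 10^-3 + (1.00 × 10^-3)²/(1.0 × 10^-5) = 1.01 × 10^-1 M

C₀ = 1.0 × 10^-1 M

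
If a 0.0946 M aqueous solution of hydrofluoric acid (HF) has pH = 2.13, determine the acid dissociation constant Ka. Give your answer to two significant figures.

[H+] = 10^(-2.13) = 7.41 × 10^-3 M
At equilibrium [HA] = 0.0946 − 7.41 × 10^-3 = 8.72 × 10^-2 M
Ka = [H+][A-]/[HA] = (7.41 × 10^-3)² / 8.72 × 10^-2 = 6.3 × 10^-4

Ka = 6.3 × 10^-4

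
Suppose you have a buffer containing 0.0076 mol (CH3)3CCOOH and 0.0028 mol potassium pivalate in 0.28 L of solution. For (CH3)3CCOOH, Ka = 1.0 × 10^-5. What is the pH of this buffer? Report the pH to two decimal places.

pKa = −log(1.0 × 10^-5) = 5.000
Henderson–Hasselbalch: pH = pKa + log([(CH3)3CCOO-]/[(CH3)3CCOOH]) = 5.000 + log(0.0028/0.0076)
pH = 5.000 + (-0.434) = 4.57

pH = 4.57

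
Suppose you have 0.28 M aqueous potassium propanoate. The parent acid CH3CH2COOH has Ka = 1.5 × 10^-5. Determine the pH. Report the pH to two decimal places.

CH3CH2COO- is the conjugate base of the weak acid CH3CH2COOH.
Kb = Kw/Ka = 1.0×10^-14 / 1.5 × 10^-5 = 6.67 × 10^-10
Kb = [OH-]²/(0.28 − [OH-]) = 6.67 × 10^-10
Since Kb ≪ C₀, [OH-] ≈ √(Kb·C₀) = 1.37 × 10^-5 M.
Check: 0.0049% ionized — well under 5%, approximation valid.
pOH = 4.86, so pH = 14.00 − pOH = 9.14

pH = 9.14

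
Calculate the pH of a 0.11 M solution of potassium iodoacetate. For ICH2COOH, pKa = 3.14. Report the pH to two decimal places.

ICH2COO- is the conjugate base of the weak acid ICH2COOH.
Ka = 10^(−3.14) = 7.24 × 10^-4
Kb = Kw/Ka = 1.0×10^-14 / 7.24 × 10^-4 = 1.38 × 10^-11
From the ICE table, Kb = [OH-]²/(0.11 − [OH-]) = 1.38 × 10^-11.
Neglecting [OH-] in the denominator: [OH-] = √(1.38 × 10^-11 × 0.11) = 1.23 × 10^-6 M
([OH-]/C₀ = 0.0011% < 5%, so the approximation holds.)
pOH = 5.91, so pH = 14.00 − pOH = 8.09

pH = 8.09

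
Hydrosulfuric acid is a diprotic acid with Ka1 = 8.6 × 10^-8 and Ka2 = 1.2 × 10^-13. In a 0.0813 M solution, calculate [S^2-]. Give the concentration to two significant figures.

First ionization gives [H+] ≈ [HS-] = 8.36 × 10^-5 M.
Second step: Ka2 = [H+][S^2-]/[HS-] ≈ [S^2-] (since [H+] ≈ [HS-]).
So [S^2-] ≈ Ka2.

1.2 × 10^-13 M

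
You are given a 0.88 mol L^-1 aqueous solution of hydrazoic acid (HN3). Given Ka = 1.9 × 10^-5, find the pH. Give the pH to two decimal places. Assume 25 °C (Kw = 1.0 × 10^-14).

pH = 2.39

HN3 ⇌ N3- + H+
From the ICE table, Ka = [H+]²/(0.88 − [H+]) = 1.9 × 10^-5.
Assume [H+] ≪ 0.88: [H+] ≈ √(1.9 × 10^-5 × 0.88) = 4.09 × 10^-3 M
pH = −log(4.09 × 10^-3) = 2.39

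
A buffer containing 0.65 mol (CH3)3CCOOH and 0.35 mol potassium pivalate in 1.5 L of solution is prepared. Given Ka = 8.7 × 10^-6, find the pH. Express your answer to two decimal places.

pKa = −log(8.7 × 10^-6) = 5.060
Henderson–Hasselbalch: pH = pKa + log([(CH3)3CCOO-]/[(CH3)3CCOOH]) = 5.060 + log(0.35/0.65)
pH = 5.060 + (-0.269) = 4.79

pH = 4.79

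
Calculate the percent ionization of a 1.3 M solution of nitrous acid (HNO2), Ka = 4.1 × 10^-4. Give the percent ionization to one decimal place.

1.8%

HNO2 ⇌ NO2- + H+; let x = [H+] at equilibrium.
x ≈ √(Ka·C₀) = √(4.1 × 10^-4 × 1.3) = 2.31 × 10^-2 M
% ionization = x/C₀ × 100% = 2.31 × 10^-2/1.3 × 100% = 1.8%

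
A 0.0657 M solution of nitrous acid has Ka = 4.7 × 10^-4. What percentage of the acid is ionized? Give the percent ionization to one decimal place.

HNO2 ⇌ NO2- + H+; let x = [H+] at equilibrium.
Solve x² + 0.00047x − 3.09e-05 = 0 → x = 5.33 × 10^-3 M
% ionization = x/C₀ × 100% = 5.33 × 10^-3/0.0657 × 100% = 8.1%

8.1%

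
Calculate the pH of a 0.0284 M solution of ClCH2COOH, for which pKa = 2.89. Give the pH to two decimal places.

pH = 2.26

ClCH2COOH ⇌ ClCH2COO- + H+
Ka = 10^(−2.89) = 1.29 × 10^-3
Ka = [H+]²/(0.0284 − [H+]) = 1.29 × 10^-3
[H+] is not negligible relative to C₀; solve [H+]² + 0.00129·[H+] − 3.66e-05 = 0.
[H+] = [−0.00129 + √(0.00129² + 0.000147)]/2 = 5.44 × 10^-3 M
pH = −log[H+] = −log(5.44 × 10^-3) = 2.26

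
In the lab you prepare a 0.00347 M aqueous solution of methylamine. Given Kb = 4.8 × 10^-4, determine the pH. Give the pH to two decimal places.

CH3NH2 + H2O ⇌ CH3NH3+ + OH-
Let x = [OH-] at equilibrium. Kb = x²/(0.00347 − x).
Here C₀/Kb ≈ 7.23, so the small-x approximation fails. Use the quadratic:
x = (−Kb + √(Kb² + 4·Kb·C₀))/2 = 1.07 × 10^-3 M
pOH = 2.97, so pH = 14.00 − pOH = 11.03

pH = 11.03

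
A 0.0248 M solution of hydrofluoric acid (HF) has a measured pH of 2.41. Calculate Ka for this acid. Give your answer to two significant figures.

[H+] = 10^(-2.41) = 3.89 × 10^-3 M
At equilibrium [HA] = 0.0248 − 3.89 × 10^-3 = 2.09 × 10^-2 M
Ka = [H+][A-]/[HA] = (3.89 × 10^-3)² / 2.09 × 10^-2 = 7.2 × 10^-4

Ka = 7.2 × 10^-4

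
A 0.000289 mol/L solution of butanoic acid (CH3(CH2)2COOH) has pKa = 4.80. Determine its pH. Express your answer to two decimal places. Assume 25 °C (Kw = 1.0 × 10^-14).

CH3(CH2)2COOH ⇌ CH3(CH2)2COO- + H+
Ka = 10^(−4.80) = 1.58 × 10^-5
Ka = x²/(0.000289 − x) = 1.58 × 10^-5
Here C₀/Ka ≈ 18.3, so the small-x approximation fails. Use the quadratic:
x = [−1.58e-05 + √(1.58e-05² + 1.83e-08)]/2 = 6.01 × 10^-5 M
pH = −log(6.01 × 10^-5) = 4.22

pH = 4.22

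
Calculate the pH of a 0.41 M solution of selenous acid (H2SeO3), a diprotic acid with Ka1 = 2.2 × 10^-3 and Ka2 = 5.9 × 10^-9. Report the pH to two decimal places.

pH = 1.54

Ka1 ≫ Ka2, so treat the first dissociation as the only significant source of H+.
Ka1 = x²/(0.41 − x) = 2.2 × 10^-3
Solving the quadratic: x = (−Ka1 + √(Ka1² + 4·Ka1·C₀))/2 = 2.90 × 10^-2 M
pH = −log(2.90 × 10^-2) = 1.54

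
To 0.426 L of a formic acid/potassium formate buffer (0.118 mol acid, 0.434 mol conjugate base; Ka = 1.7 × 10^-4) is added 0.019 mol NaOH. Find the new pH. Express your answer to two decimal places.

OH- converts HCOOH to HCOO-: HCOOH → 0.099 mol, HCOO- → 0.453 mol.
pKa = −log(1.7 × 10^-4) = 3.770
pH = pKa + log([A⁻]/[HA]) = 3.770 + log(0.453/0.099) = 3.770 +0.660

pH = 4.43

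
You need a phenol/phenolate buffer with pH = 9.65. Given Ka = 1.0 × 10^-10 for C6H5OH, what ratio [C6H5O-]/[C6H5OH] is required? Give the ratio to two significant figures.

pKa = -log(1.0 × 10^-10) = 10.000
pH = pKa + log(r) ⇒ log(r) = 9.65 − 10.000 = -0.350
r = [C6H5O-]/[C6H5OH] = 10^(-0.350) = 0.447

ratio = 0.45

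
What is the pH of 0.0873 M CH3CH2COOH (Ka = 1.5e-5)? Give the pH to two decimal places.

CH3CH2COOH ⇌ CH3CH2COO- + H+
From the ICE table, Ka = [H+]²/(0.0873 − [H+]) = 1.5 × 10^-5.
Assume [H+] ≪ 0.0873: [H+] ≈ √(1.5 × 10^-5 × 0.0873) = 1.14 × 10^-3 M
([H+]/C₀ = 1.3% < 5%, so the approximation holds.)
pH = −log(1.14 × 10^-3) = 2.94

pH = 2.94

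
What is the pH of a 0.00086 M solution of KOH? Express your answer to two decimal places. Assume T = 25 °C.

KOH is a strong base; [OH-] = 0.00086 M.
pOH = -log(0.00086) = 3.07
pH = 14.00 - 3.07 = 10.93

pH = 10.93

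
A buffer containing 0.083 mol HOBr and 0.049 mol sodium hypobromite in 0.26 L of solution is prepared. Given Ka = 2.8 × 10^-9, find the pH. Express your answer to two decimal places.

pKa = −log(2.8 × 10^-9) = 8.553
pH = pKa + log([A⁻]/[HA]) = 8.553 + log(0.049/0.083)
pH = 8.553 + (-0.229) = 8.32

pH = 8.32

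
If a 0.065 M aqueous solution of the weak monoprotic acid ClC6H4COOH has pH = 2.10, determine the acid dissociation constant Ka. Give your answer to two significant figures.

Ka = 1.1 × 10^-3

[H+] = 10^(-2.10) = 7.94 × 10^-3 M
At equilibrium [HA] = 0.065 − 7.94 × 10^-3 = 5.71 × 10^-2 M
Ka = [H+][A-]/[HA] = (7.94 × 10^-3)² / 5.71 × 10^-2 = 1.1 × 10^-3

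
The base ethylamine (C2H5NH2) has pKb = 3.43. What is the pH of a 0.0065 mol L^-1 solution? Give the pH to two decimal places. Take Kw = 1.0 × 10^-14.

C2H5NH2 + H2O ⇌ C2H5NH3+ + OH-
Kb = 10^(−3.43) = 3.72 × 10^-4
Kb = [OH-]²/(0.0065 − [OH-]) = 3.72 × 10^-4
[OH-] is not negligible relative to C₀; solve [OH-]² + 0.000372·[OH-] − 2.42e-06 = 0.
[OH-] = (−Kb + √(Kb² + 4·Kb·C₀))/2 = 1.38 × 10^-3 M
pOH = −log(1.38 × 10^-3) = 2.86; pH = 14.00 − 2.86 = 11.14

pH = 11.14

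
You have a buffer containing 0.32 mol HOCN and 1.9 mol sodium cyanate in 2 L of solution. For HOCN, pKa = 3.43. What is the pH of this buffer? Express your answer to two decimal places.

pH = pKa + log([A⁻]/[HA]) = 3.43 + log(1.9/0.32)
pH = 3.43 + (+0.774) = 4.20

pH = 4.20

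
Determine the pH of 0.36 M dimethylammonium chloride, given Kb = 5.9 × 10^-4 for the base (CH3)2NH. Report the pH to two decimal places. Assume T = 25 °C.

pH = 5.61

(CH3)2NH2+ is the conjugate acid of the weak base (CH3)2NH.
Ka = Kw/Kb = 1.0×10^-14 / 5.9 × 10^-4 = 1.69 × 10^-11
Ka = [H+]²/(0.36 − [H+]) = 1.69 × 10^-11
Neglecting [H+] in the denominator: [H+] = √(1.69 × 10^-11 × 0.36) = 2.47 × 10^-6 M
([H+]/C₀ = 0.00069% < 5%, so the approximation holds.)
pH = −log(2.47 × 10^-6) = 5.61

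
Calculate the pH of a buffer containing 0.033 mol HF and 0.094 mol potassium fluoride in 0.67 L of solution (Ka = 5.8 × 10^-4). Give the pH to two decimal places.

pH = 3.69

pKa = −log(5.8 × 10^-4) = 3.237
Using pH = pKa + log([base]/[acid]) with [base]/[acid] = 0.094/0.033:
pH = 3.237 + (+0.455) = 3.69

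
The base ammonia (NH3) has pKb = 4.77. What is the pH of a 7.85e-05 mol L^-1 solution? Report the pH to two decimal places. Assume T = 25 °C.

pH = 9.46

NH3 + H2O ⇌ NH4+ + OH-
Kb = 10^(−4.77) = 1.70 × 10^-5
From the ICE table, Kb = x²/(7.85e-05 − x) = 1.70 × 10^-5.
The 5% rule fails; solving x² + Kb·x − Kb·C₀ = 0 exactly:
x = (−Kb + √(Kb² + 4·Kb·C₀))/2 = 2.90 × 10^-5 M
pOH = 4.54, so pH = 14.00 − pOH = 9.46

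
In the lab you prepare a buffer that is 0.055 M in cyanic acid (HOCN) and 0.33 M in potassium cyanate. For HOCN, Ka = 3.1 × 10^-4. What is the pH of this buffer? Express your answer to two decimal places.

pKa = −log(3.1 × 10^-4) = 3.509
Henderson–Hasselbalch: pH = pKa + log([OCN-]/[HOCN]) = 3.509 + log(0.33/0.055)
pH = 3.509 + (+0.778) = 4.29

pH = 4.29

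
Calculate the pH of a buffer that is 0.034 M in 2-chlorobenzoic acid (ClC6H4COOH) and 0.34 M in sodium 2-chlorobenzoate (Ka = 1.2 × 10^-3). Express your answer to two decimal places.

pH = 3.92

pKa = −log(1.2 × 10^-3) = 2.921
Using pH = pKa + log([base]/[acid]) with [base]/[acid] = 0.34/0.034:
pH = 2.921 + (+1.000) = 3.92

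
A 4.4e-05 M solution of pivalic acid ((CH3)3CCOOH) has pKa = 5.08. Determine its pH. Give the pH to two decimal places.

pH = 4.81

(CH3)3CCOOH ⇌ (CH3)3CCOO- + H+
Ka = 10^(−5.08) = 8.32 × 10^-6
From the ICE table, Ka = x²/(4.4e-05 − x) = 8.32 × 10^-6.
Here C₀/Ka ≈ 5.29, so the small-x approximation fails. Use the quadratic:
x = (−Ka + √(Ka² + 4·Ka·C₀))/2 = 1.54 × 10^-5 M
pH = −log(1.54 × 10^-5) = 4.81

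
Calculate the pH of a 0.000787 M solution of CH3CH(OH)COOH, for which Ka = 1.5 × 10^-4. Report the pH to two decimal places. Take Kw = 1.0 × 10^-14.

CH3CH(OH)COOH ⇌ CH3CH(OH)COO- + H+
From the ICE table, Ka = [H+]²/(0.000787 − [H+]) = 1.5 × 10^-4.
[H+] is not negligible relative to C₀; solve [H+]² + 0.00015·[H+] − 1.18e-07 = 0.
[H+] = (−Ka + √(Ka² + 4·Ka·C₀))/2 = 2.77 × 10^-4 M
pH = −log(2.77 × 10^-4) = 3.56

pH = 3.56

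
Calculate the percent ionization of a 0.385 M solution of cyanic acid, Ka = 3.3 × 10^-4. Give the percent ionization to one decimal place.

HOCN ⇌ OCN- + H+; let x = [H+] at equilibrium.
x ≈ √(Ka·C₀) = √(3.3 × 10^-4 × 0.385) = 1.13 × 10^-2 M
% ionization = x/C₀ × 100% = 1.13 × 10^-2/0.385 × 100% = 2.9%

2.9%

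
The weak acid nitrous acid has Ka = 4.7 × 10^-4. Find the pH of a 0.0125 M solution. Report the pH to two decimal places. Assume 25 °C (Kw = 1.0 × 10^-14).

HNO2 ⇌ NO2- + H+
From the ICE table, Ka = [H+]²/(0.0125 − [H+]) = 4.7 × 10^-4.
Here C₀/Ka ≈ 26.6, so the small-[H+] approximation fails. Use the quadratic:
[H+] = (−Ka + √(Ka² + 4·Ka·C₀))/2 = 2.20 × 10^-3 M
pH = −log[H+] = −log(2.20 × 10^-3) = 2.66

pH = 2.66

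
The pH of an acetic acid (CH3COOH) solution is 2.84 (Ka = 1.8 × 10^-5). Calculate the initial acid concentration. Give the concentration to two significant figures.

[H+] = 10^(-2.84) = 1.45 × 10^-3 M = x
Ka = x²/(C₀ − x) ⇒ C₀ = x + x²/Ka
C₀ = 1.45 × 10^-3 + (1.45 × 10^-3)²/(1.8 × 10^-5) = 1.18 × 10^-1 M

C₀ = 1.2 × 10^-1 M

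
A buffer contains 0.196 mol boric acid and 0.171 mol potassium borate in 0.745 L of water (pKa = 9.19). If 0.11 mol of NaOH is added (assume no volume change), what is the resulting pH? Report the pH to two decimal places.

pH = 9.70

After neutralization: n(B(OH)3) = 0.086 mol, n(B(OH)4-) = 0.281 mol.
Henderson–Hasselbalch with mole ratio 0.281/0.086: pH = 9.19 + (+0.514)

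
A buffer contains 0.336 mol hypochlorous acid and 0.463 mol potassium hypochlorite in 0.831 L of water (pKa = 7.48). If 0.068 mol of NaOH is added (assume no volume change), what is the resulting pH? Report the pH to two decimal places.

pH = 7.78

After neutralization: n(HOCl) = 0.268 mol, n(OCl-) = 0.531 mol.
pH = pKa + log(n_OCl-/n_HOCl) = 7.48 + log(0.531/0.268) = 7.48 + (+0.297)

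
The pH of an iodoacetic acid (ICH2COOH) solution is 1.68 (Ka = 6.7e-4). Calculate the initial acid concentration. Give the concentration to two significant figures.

C₀ = 6.7 × 10^-1 M

[H+] = 10^(-1.68) = 2.09 × 10^-2 M = x
Ka = x²/(C₀ − x) ⇒ C₀ = x + x²/Ka
C₀ = 2.09 × 10^-2 + (2.09 × 10^-2)²/(6.7 × 10^-4) = 6.73 × 10^-1 M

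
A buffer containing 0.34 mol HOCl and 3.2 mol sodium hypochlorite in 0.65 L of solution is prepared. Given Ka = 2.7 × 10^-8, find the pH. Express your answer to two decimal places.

pKa = −log(2.7 × 10^-8) = 7.569
pH = pKa + log([A⁻]/[HA]) = 7.569 + log(3.2/0.34)
pH = 7.569 + (+0.974) = 8.54

pH = 8.54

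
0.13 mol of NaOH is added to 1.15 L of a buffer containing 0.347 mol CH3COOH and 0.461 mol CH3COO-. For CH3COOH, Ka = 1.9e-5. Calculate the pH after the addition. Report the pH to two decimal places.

OH- converts CH3COOH to CH3COO-: CH3COOH → 0.217 mol, CH3COO- → 0.591 mol.
pKa = −log(1.9 × 10^-5) = 4.721
pH = pKa + log(n_CH3COO-/n_CH3COOH) = 4.721 + log(0.591/0.217) = 4.721 + (+0.435)

pH = 5.16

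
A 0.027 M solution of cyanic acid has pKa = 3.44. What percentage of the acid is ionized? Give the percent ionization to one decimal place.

10.9%

HOCN ⇌ OCN- + H+; let x = [H+] at equilibrium.
Ka = 10^(−3.44) = 3.63 × 10^-4
Solve x² + 0.000363x − 9.8e-06 = 0 → x = 2.95 × 10^-3 M
Fraction ionized = 2.95 × 10^-3 / 0.027 = 0.1093 → 10.9%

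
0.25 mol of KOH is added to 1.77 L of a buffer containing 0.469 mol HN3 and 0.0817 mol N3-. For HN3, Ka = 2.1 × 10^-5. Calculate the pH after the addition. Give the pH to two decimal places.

After neutralization: n(HN3) = 0.219 mol, n(N3-) = 0.332 mol.
pKa = −log(2.1 × 10^-5) = 4.678
pH = pKa + log(n_N3-/n_HN3) = 4.678 + log(0.332/0.219) = 4.678 + (+0.181)

pH = 4.86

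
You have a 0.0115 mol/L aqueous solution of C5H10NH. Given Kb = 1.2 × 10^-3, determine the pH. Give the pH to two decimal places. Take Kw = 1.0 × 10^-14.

pH = 11.50

C5H10NH + H2O ⇌ C5H10NH2+ + OH-
From the ICE table, Kb = x²/(0.0115 − x) = 1.2 × 10^-3.
Here C₀/Kb ≈ 9.58, so the small-x approximation fails. Use the quadratic:
x = [−0.0012 + √(0.0012² + 5.52e-05)]/2 = 3.16 × 10^-3 M
pOH = 2.50, so pH = 14.00 − pOH = 11.50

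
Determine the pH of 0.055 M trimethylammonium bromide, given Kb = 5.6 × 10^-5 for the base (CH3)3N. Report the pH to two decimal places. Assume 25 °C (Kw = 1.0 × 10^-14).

pH = 5.50

(CH3)3NH+ is the conjugate acid of the weak base (CH3)3N.
Ka = Kw/Kb = 1.0×10^-14 / 5.6 × 10^-5 = 1.79 × 10^-10
From the ICE table, Ka = [H+]²/(0.055 − [H+]) = 1.79 × 10^-10.
Assume [H+] ≪ 0.055: [H+] ≈ √(1.79 × 10^-10 × 0.055) = 3.14 × 10^-6 M
([H+]/C₀ = 0.0057% < 5%, so the approximation holds.)
pH = −log[H+] = −log(3.14 × 10^-6) = 5.50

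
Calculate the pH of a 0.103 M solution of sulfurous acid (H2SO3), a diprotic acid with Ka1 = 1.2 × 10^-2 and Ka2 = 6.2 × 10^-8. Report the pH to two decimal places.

pH = 1.53

Since Ka1 ≫ Ka2, the first ionization dominates [H+].
Ka1 = x²/(0.103 − x) = 1.2 × 10^-2
Solving the quadratic: x = (−Ka1 + √(Ka1² + 4·Ka1·C₀))/2 = 2.97 × 10^-2 M
pH = −log(2.97 × 10^-2) = 1.53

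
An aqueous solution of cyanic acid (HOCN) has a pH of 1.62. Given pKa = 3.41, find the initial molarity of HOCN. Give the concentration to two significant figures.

C₀ = 1.5 M

[H+] = 10^(-1.62) = 2.40 × 10^-2 M = x
Ka = 10^(−3.41) = 3.89 × 10^-4
Ka = x²/(C₀ − x) ⇒ C₀ = x + x²/Ka
C₀ = 2.40 × 10^-2 + (2.40 × 10^-2)²/(3.89 × 10^-4) = 1.50 M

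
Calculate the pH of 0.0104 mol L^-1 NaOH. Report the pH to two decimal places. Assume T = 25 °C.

pH = 12.02

NaOH is a strong base; [OH-] = 0.0104 M.
pOH = -log(0.0104) = 1.98
pH = 14.00 - 1.98 = 12.02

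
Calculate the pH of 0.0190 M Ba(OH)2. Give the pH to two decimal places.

pH = 12.58

Ba(OH)2 is a strong base (each formula unit releases 2 OH-); [OH-] = 0.038 M.
pOH = -log(0.038) = 1.42
pH = 14.00 - 1.42 = 12.58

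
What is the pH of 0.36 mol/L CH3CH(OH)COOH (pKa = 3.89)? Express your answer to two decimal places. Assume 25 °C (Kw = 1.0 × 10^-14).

CH3CH(OH)COOH ⇌ CH3CH(OH)COO- + H+
Ka = 10^(−3.89) = 1.29 × 10^-4
Ka = x²/(0.36 − x) = 1.29 × 10^-4
Assume x ≪ 0.36: x ≈ √(1.29 × 10^-4 × 0.36) = 6.81 × 10^-3 M
(x/C₀ = 1.9% < 5%, so the approximation holds.)
pH = −log[H+] = −log(6.81 × 10^-3) = 2.17

pH = 2.17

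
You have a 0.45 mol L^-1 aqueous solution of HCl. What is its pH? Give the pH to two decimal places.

HCl is a strong acid and dissociates completely, so [H+] = 0.45 M.
pH = -log(0.45) = 0.35

pH = 0.35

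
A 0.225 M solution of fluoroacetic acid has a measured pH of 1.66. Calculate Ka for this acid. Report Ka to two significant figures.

Ka = 2.4 × 10^-3

[H+] = 10^(-1.66) = 2.19 × 10^-2 M
At equilibrium [HA] = 0.225 − 2.19 × 10^-2 = 2.03 × 10^-1 M
Ka = [H+][A-]/[HA] = (2.19 × 10^-2)² / 2.03 × 10^-1 = 2.4 × 10^-3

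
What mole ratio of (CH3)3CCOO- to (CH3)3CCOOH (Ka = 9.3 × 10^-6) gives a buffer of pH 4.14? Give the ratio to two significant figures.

ratio = 0.13

pKa = -log(9.3 × 10^-6) = 5.032
pH = pKa + log(r) ⇒ log(r) = 4.14 − 5.032 = -0.892
r = [(CH3)3CCOO-]/[(CH3)3CCOOH] = 10^(-0.892) = 0.128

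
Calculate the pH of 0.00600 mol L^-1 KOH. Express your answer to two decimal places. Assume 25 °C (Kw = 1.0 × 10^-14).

pH = 11.78

KOH is a strong base; [OH-] = 0.006 M.
pOH = -log(0.006) = 2.22
pH = 14.00 - 2.22 = 11.78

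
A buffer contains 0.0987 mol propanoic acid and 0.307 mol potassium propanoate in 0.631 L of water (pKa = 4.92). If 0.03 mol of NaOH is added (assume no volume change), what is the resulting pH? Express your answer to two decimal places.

pH = 5.61

After neutralization: n(CH3CH2COOH) = 0.0687 mol, n(CH3CH2COO-) = 0.337 mol.
pH = pKa + log(n_CH3CH2COO-/n_CH3CH2COOH) = 4.92 + log(0.337/0.0687) = 4.92 + (+0.691)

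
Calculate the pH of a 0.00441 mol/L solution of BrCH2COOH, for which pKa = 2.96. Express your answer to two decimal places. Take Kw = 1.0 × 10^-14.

pH = 2.76

BrCH2COOH ⇌ BrCH2COO- + H+
Ka = 10^(−2.96) = 1.10 × 10^-3
Ka = [H+]²/(0.00441 − [H+]) = 1.10 × 10^-3
Here C₀/Ka ≈ 4.01, so the small-[H+] approximation fails. Use the quadratic:
[H+] = [−0.0011 + √(0.0011² + 1.94e-05)]/2 = 1.72 × 10^-3 M
pH = −log(1.72 × 10^-3) = 2.76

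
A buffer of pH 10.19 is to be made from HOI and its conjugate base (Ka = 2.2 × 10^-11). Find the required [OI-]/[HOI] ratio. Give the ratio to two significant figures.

ratio = 0.34

pKa = -log(2.2 × 10^-11) = 10.658
pH = pKa + log(r) ⇒ log(r) = 10.19 − 10.658 = -0.468
r = [OI-]/[HOI] = 10^(-0.468) = 0.34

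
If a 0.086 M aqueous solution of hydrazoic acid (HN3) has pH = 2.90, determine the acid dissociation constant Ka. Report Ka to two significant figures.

[H+] = 10^(-2.90) = 1.26 × 10^-3 M
At equilibrium [HA] = 0.086 − 1.26 × 10^-3 = 8.47 × 10^-2 M
Ka = [H+][A-]/[HA] = (1.26 × 10^-3)² / 8.47 × 10^-2 = 1.9 × 10^-5

Ka = 1.9 × 10^-5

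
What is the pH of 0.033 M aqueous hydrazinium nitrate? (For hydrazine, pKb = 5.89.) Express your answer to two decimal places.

N2H5+ is the conjugate acid of the weak base N2H4.
Kb = 10^(−5.89) = 1.29 × 10^-6
Ka = Kw/Kb = 1.0×10^-14 / 1.29 × 10^-6 = 7.75 × 10^-9
Ka = x²/(0.033 − x) = 7.75 × 10^-9
Assume x ≪ 0.033: x ≈ √(7.75 × 10^-9 × 0.033) = 1.60 × 10^-5 M
pH = −log(1.60 × 10^-5) = 4.80

pH = 4.80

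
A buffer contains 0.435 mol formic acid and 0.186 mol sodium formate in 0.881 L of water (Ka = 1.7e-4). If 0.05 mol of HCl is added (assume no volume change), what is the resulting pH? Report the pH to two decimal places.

Added H+ converts HCOO- to HCOOH: HCOOH → 0.485 mol, HCOO- → 0.136 mol.
pKa = −log(1.7 × 10^-4) = 3.770
Henderson–Hasselbalch with mole ratio 0.136/0.485: pH = 3.770 + (-0.552)

pH = 3.22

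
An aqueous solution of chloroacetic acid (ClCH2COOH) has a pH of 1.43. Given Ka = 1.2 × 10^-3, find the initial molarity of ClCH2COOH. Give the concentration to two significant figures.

C₀ = 1.2 M

[H+] = 10^(-1.43) = 3.72 × 10^-2 M = x
Ka = x²/(C₀ − x) ⇒ C₀ = x + x²/Ka
C₀ = 3.72 × 10^-2 + (3.72 × 10^-2)²/(1.2 × 10^-3) = 1.19 M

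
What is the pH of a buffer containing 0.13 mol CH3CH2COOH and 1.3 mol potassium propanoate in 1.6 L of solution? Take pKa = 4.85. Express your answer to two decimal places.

pH = 5.85

Henderson–Hasselbalch: pH = pKa + log([CH3CH2COO-]/[CH3CH2COOH]) = 4.85 + log(1.3/0.13)
pH = 4.85 + (+1.000) = 5.85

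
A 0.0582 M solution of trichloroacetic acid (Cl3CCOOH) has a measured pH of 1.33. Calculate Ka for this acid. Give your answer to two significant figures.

[H+] = 10^(-1.33) = 4.68 × 10^-2 M
At equilibrium [HA] = 0.0582 − 4.68 × 10^-2 = 1.14 × 10^-2 M
Ka = [H+][A-]/[HA] = (4.68 × 10^-2)² / 1.14 × 10^-2 = 1.9 × 10^-1

Ka = 1.9 × 10^-1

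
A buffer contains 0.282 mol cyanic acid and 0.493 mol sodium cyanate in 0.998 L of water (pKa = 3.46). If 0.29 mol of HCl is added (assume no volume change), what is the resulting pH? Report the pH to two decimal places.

After neutralization: n(HOCN) = 0.572 mol, n(OCN-) = 0.203 mol.
Henderson–Hasselbalch with mole ratio 0.203/0.572: pH = 3.46 + (-0.450)

pH = 3.01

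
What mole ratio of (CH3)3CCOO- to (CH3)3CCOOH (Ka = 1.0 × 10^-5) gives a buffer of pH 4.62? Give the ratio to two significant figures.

pKa = -log(1.0 × 10^-5) = 5.000
pH = pKa + log(r) ⇒ log(r) = 4.62 − 5.000 = -0.380
r = [(CH3)3CCOO-]/[(CH3)3CCOOH] = 10^(-0.380) = 0.417

ratio = 0.42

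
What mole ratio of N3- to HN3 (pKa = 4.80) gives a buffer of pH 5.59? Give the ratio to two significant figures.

ratio = 6.2

pH = pKa + log(r) ⇒ log(r) = 5.59 − 4.80 = +0.79
r = [N3-]/[HN3] = 10^(+0.79) = 6.17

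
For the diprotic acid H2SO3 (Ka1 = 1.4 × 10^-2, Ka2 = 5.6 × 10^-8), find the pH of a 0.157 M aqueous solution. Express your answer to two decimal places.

pH = 1.39

Since Ka1 ≫ Ka2, the first ionization dominates [H+].
Ka1 = x²/(0.157 − x) = 1.4 × 10^-2
Solving the quadratic: x = (−Ka1 + √(Ka1² + 4·Ka1·C₀))/2 = 4.04 × 10^-2 M
pH = −log(4.04 × 10^-2) = 1.39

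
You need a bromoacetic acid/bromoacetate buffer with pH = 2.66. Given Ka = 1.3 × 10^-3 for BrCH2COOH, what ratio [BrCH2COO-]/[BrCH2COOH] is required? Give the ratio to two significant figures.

ratio = 0.59

pKa = -log(1.3 × 10^-3) = 2.886
pH = pKa + log(r) ⇒ log(r) = 2.66 − 2.886 = -0.226
r = [BrCH2COO-]/[BrCH2COOH] = 10^(-0.226) = 0.594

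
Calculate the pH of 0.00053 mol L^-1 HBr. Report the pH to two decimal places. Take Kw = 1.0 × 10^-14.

pH = 3.28

HBr is a strong acid and dissociates completely, so [H+] = 0.00053 M.
pH = -log(0.00053) = 3.28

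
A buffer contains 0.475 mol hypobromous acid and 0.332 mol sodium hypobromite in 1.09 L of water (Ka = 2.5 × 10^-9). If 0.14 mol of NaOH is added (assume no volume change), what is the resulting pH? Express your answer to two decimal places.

pH = 8.75

OH- converts HOBr to OBr-: HOBr → 0.335 mol, OBr- → 0.472 mol.
pKa = −log(2.5 × 10^-9) = 8.602
Henderson–Hasselbalch with mole ratio 0.472/0.335: pH = 8.602 + (+0.149)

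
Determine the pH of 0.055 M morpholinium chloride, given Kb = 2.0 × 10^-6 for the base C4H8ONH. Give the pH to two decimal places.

C4H8ONH2+ is the conjugate acid of the weak base C4H8ONH.
Ka = Kw/Kb = 1.0×10^-14 / 2.0 × 10^-6 = 5.00 × 10^-9
From the ICE table, Ka = [H+]²/(0.055 − [H+]) = 5.00 × 10^-9.
Neglecting [H+] in the denominator: [H+] = √(5.00 × 10^-9 × 0.055) = 1.66 × 10^-5 M
pH = −log[H+] = −log(1.66 × 10^-5) = 4.78

pH = 4.78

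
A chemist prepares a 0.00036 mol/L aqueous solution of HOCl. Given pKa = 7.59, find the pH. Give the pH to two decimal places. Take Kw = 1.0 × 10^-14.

HOCl ⇌ OCl- + H+
Ka = 10^(−7.59) = 2.57 × 10^-8
Let x = [H+] at equilibrium. Ka = x²/(0.00036 − x).
Assume x ≪ 0.00036: x ≈ √(2.57 × 10^-8 × 0.00036) = 3.04 × 10^-6 M
pH = −log[H+] = −log(3.04 × 10^-6) = 5.52

pH = 5.52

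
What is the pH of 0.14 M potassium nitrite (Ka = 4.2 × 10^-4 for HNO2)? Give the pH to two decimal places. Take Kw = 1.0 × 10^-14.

pH = 8.26

NO2- is the conjugate base of the weak acid HNO2.
Kb = Kw/Ka = 1.0×10^-14 / 4.2 × 10^-4 = 2.38 × 10^-11
Kb = [OH-]²/(0.14 − [OH-]) = 2.38 × 10^-11
Since Kb ≪ C₀, [OH-] ≈ √(Kb·C₀) = 1.83 × 10^-6 M.
pOH = −log(1.83 × 10^-6) = 5.74; pH = 14.00 − 5.74 = 8.26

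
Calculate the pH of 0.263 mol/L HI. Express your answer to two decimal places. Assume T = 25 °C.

HI is a strong acid and dissociates completely, so [H+] = 0.263 M.
pH = -log(0.263) = 0.58

pH = 0.58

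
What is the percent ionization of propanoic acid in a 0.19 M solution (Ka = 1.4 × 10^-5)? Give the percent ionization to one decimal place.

0.9%

CH3CH2COOH ⇌ CH3CH2COO- + H+; let x = [H+] at equilibrium.
x ≈ √(Ka·C₀) = √(1.4 × 10^-5 × 0.19) = 1.63 × 10^-3 M
Fraction ionized = 1.63 × 10^-3 / 0.19 = 0.0086 → 0.9%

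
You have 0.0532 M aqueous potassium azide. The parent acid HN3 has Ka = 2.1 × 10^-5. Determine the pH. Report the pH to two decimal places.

N3- is the conjugate base of the weak acid HN3.
Kb = Kw/Ka = 1.0×10^-14 / 2.1 × 10^-5 = 4.76 × 10^-10
From the ICE table, Kb = x²/(0.0532 − x) = 4.76 × 10^-10.
Assume x ≪ 0.0532: x ≈ √(4.76 × 10^-10 × 0.0532) = 5.03 × 10^-6 M
Check: 0.0095% ionized — well under 5%, approximation valid.
pOH = 5.30, so pH = 14.00 − pOH = 8.70

pH = 8.70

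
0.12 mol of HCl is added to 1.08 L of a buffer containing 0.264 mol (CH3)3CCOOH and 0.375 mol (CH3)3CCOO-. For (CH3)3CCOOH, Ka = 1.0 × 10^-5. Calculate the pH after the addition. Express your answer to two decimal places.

Added H+ converts (CH3)3CCOO- to (CH3)3CCOOH: (CH3)3CCOOH → 0.384 mol, (CH3)3CCOO- → 0.255 mol.
pKa = −log(1.0 × 10^-5) = 5.000
pH = pKa + log([A⁻]/[HA]) = 5.000 + log(0.255/0.384) = 5.000 -0.178

pH = 4.82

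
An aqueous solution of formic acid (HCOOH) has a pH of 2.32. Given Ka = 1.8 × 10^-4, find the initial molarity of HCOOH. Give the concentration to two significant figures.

[H+] = 10^(-2.32) = 4.79 × 10^-3 M = x
Ka = x²/(C₀ − x) ⇒ C₀ = x + x²/Ka
C₀ = 4.79 × 10^-3 + (4.79 × 10^-3)²/(1.8 × 10^-4) = 1.32 × 10^-1 M

C₀ = 1.3 × 10^-1 M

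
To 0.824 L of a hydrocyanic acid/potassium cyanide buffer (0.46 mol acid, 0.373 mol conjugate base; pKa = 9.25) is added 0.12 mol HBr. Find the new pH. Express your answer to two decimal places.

After neutralization: n(HCN) = 0.58 mol, n(CN-) = 0.253 mol.
Henderson–Hasselbalch with mole ratio 0.253/0.58: pH = 9.25 + (-0.360)

pH = 8.89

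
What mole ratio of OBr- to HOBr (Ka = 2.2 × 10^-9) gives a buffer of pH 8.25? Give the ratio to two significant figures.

pKa = -log(2.2 × 10^-9) = 8.658
pH = pKa + log(r) ⇒ log(r) = 8.25 − 8.658 = -0.408
r = [OBr-]/[HOBr] = 10^(-0.408) = 0.391

ratio = 0.39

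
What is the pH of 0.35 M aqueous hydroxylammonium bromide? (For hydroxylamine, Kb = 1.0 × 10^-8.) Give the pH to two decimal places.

pH = 3.23

NH3OH+ is the conjugate acid of the weak base NH2OH.
Ka = Kw/Kb = 1.0×10^-14 / 1.0 × 10^-8 = 1.00 × 10^-6
Let x = [H+] at equilibrium. Ka = x²/(0.35 − x).
Since Ka ≪ C₀, x ≈ √(Ka·C₀) = 5.92 × 10^-4 M.
(x/C₀ = 0.17% < 5%, so the approximation holds.)
pH = −log[H+] = −log(5.92 × 10^-4) = 3.23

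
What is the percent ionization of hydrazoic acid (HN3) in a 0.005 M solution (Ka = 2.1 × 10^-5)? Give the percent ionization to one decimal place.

HN3 ⇌ N3- + H+; let x = [H+] at equilibrium.
Solve x² + 2.1e-05x − 1.05e-07 = 0 → x = 3.14 × 10^-4 M
% ionization = x/C₀ × 100% = 3.14 × 10^-4/0.005 × 100% = 6.3%

6.3%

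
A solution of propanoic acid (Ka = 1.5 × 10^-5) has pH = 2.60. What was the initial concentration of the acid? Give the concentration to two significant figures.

[H+] = 10^(-2.60) = 2.51 × 10^-3 M = x
Ka = x²/(C₀ − x) ⇒ C₀ = x + x²/Ka
C₀ = 2.51 × 10^-3 + (2.51 × 10^-3)²/(1.5 × 10^-5) = 4.23 × 10^-1 M

C₀ = 4.2 × 10^-1 M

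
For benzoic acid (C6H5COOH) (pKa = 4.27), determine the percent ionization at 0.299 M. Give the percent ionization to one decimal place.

C6H5COOH ⇌ C6H5COO- + H+; let x = [H+] at equilibrium.
Ka = 10^(−4.27) = 5.37 × 10^-5
x ≈ √(Ka·C₀) = √(5.37 × 10^-5 × 0.299) = 4.01 × 10^-3 M
% ionization = x/C₀ × 100% = 4.01 × 10^-3/0.299 × 100% = 1.3%

1.3%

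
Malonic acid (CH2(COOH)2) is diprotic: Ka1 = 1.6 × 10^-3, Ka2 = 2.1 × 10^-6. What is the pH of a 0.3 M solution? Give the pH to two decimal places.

pH = 1.68

Ka1 ≫ Ka2, so treat the first dissociation as the only significant source of H+.
Ka1 = x²/(0.3 − x) = 1.6 × 10^-3
Solving the quadratic: x = (−Ka1 + √(Ka1² + 4·Ka1·C₀))/2 = 2.11 × 10^-2 M
pH = −log(2.11 × 10^-2) = 1.68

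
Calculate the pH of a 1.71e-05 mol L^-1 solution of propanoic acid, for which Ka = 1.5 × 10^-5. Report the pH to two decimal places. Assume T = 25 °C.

pH = 4.99

CH3CH2COOH ⇌ CH3CH2COO- + H+
From the ICE table, Ka = x²/(1.71e-05 − x) = 1.5 × 10^-5.
The 5% rule fails; solving x² + Ka·x − Ka·C₀ = 0 exactly:
x = [−1.5e-05 + √(1.5e-05² + 1.03e-09)]/2 = 1.02 × 10^-5 M
pH = −log(1.02 × 10^-5) = 4.99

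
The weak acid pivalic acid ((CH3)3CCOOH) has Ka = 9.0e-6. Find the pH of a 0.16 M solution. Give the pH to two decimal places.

(CH3)3CCOOH ⇌ (CH3)3CCOO- + H+
Ka = [H+]²/(0.16 − [H+]) = 9.0 × 10^-6
Since Ka ≪ C₀, [H+] ≈ √(Ka·C₀) = 1.20 × 10^-3 M.
pH = −log[H+] = −log(1.20 × 10^-3) = 2.92

pH = 2.92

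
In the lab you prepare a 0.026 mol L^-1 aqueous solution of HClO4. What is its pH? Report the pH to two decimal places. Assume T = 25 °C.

HClO4 is a strong acid and dissociates completely, so [H+] = 0.026 M.
pH = -log(0.026) = 1.59

pH = 1.59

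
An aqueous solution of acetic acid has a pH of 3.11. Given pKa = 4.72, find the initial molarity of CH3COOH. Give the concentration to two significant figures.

[H+] = 10^(-3.11) = 7.76 × 10^-4 M = x
Ka = 10^(−4.72) = 1.91 × 10^-5
Ka = x²/(C₀ − x) ⇒ C₀ = x + x²/Ka
C₀ = 7.76 × 10^-4 + (7.76 × 10^-4)²/(1.91 × 10^-5) = 3.23 × 10^-2 M

C₀ = 3.2 × 10^-2 M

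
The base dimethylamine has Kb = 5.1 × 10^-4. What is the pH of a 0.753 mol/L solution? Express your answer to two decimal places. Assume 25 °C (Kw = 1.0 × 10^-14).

(CH3)2NH + H2O ⇌ (CH3)2NH2+ + OH-
Kb = [OH-]²/(0.753 − [OH-]) = 5.1 × 10^-4
Since Kb ≪ C₀, [OH-] ≈ √(Kb·C₀) = 1.96 × 10^-2 M.
pOH = 1.71, so pH = 14.00 − pOH = 12.29

pH = 12.29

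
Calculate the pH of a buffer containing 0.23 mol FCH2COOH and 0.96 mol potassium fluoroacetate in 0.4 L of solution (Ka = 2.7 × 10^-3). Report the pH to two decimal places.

pH = 3.19

pKa = −log(2.7 × 10^-3) = 2.569
Henderson–Hasselbalch: pH = pKa + log([FCH2COO-]/[FCH2COOH]) = 2.569 + log(0.96/0.23)
pH = 2.569 + (+0.621) = 3.19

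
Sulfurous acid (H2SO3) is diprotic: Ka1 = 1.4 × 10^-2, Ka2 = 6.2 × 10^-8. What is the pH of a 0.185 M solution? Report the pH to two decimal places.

pH = 1.35

Since Ka1 ≫ Ka2, the first ionization dominates [H+].
Ka1 = x²/(0.185 − x) = 1.4 × 10^-2
Solving the quadratic: x = (−Ka1 + √(Ka1² + 4·Ka1·C₀))/2 = 4.44 × 10^-2 M
pH = −log(4.44 × 10^-2) = 1.35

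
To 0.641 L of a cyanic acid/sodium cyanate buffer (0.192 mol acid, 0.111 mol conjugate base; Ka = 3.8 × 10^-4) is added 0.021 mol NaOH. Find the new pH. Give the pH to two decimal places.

OH- converts HOCN to OCN-: HOCN → 0.171 mol, OCN- → 0.132 mol.
pKa = −log(3.8 × 10^-4) = 3.420
pH = pKa + log(n_OCN-/n_HOCN) = 3.420 + log(0.132/0.171) = 3.420 + (-0.112)

pH = 3.31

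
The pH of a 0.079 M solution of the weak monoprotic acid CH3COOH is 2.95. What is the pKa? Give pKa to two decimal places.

pKa = 4.79

[H+] = 10^(-2.95) = 1.12 × 10^-3 M
At equilibrium [HA] = 0.079 − 1.12 × 10^-3 = 7.79 × 10^-2 M
Ka = [H+][A-]/[HA] = (1.12 × 10^-3)² / 7.79 × 10^-2 = 1.61 × 10^-5
pKa = -log(1.61 × 10^-5) = 4.79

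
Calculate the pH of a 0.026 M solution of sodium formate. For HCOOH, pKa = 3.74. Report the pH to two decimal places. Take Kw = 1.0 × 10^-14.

pH = 8.08

HCOO- is the conjugate base of the weak acid HCOOH.
Ka = 10^(−3.74) = 1.82 × 10^-4
Kb = Kw/Ka = 1.0×10^-14 / 1.82 × 10^-4 = 5.49 × 10^-11
From the ICE table, Kb = x²/(0.026 − x) = 5.49 × 10^-11.
Neglecting x in the denominator: x = √(5.49 × 10^-11 × 0.026) = 1.19 × 10^-6 M
pOH = −log(1.19 × 10^-6) = 5.92; pH = 14.00 − 5.92 = 8.08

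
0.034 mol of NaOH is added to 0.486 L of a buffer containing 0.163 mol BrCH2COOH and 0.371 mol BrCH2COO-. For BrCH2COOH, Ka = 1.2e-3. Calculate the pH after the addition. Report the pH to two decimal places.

pH = 3.42

After neutralization: n(BrCH2COOH) = 0.129 mol, n(BrCH2COO-) = 0.405 mol.
pKa = −log(1.2 × 10^-3) = 2.921
pH = pKa + log(n_BrCH2COO-/n_BrCH2COOH) = 2.921 + log(0.405/0.129) = 2.921 + (+0.497)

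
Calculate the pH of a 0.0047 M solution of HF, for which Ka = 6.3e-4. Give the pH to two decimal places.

pH = 2.84

HF ⇌ F- + H+
From the ICE table, Ka = [H+]²/(0.0047 − [H+]) = 6.3 × 10^-4.
Here C₀/Ka ≈ 7.46, so the small-[H+] approximation fails. Use the quadratic:
[H+] = [−0.00063 + √(0.00063² + 1.18e-05)]/2 = 1.43 × 10^-3 M
pH = −log(1.43 × 10^-3) = 2.84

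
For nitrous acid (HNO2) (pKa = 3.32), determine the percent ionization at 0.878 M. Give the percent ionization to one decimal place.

HNO2 ⇌ NO2- + H+; let x = [H+] at equilibrium.
Ka = 10^(−3.32) = 4.79 × 10^-4
x ≈ √(Ka·C₀) = √(4.79 × 10^-4 × 0.878) = 2.05 × 10^-2 M
Fraction ionized = 2.05 × 10^-2 / 0.878 = 0.0233 → 2.3%

2.3%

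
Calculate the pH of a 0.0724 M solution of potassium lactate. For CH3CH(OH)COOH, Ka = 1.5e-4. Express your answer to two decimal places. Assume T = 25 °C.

CH3CH(OH)COO- is the conjugate base of the weak acid CH3CH(OH)COOH.
Kb = Kw/Ka = 1.0×10^-14 / 1.5 × 10^-4 = 6.67 × 10^-11
Kb = [OH-]²/(0.0724 − [OH-]) = 6.67 × 10^-11
Neglecting [OH-] in the denominator: [OH-] = √(6.67 × 10^-11 × 0.0724) = 2.20 × 10^-6 M
pOH = 5.66, so pH = 14.00 − pOH = 8.34

pH = 8.34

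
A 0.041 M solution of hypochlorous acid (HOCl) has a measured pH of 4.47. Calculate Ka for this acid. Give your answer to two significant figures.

Ka = 2.8 × 10^-8

[H+] = 10^(-4.47) = 3.39 × 10^-5 M
At equilibrium [HA] = 0.041 − 3.39 × 10^-5 = 4.10 × 10^-2 M
Ka = [H+][A-]/[HA] = (3.39 × 10^-5)² / 4.10 × 10^-2 = 2.8 × 10^-8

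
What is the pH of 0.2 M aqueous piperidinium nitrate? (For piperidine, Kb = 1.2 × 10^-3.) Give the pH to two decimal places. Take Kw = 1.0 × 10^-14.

C5H10NH2+ is the conjugate acid of the weak base C5H10NH.
Ka = Kw/Kb = 1.0×10^-14 / 1.2 × 10^-3 = 8.33 × 10^-12
Ka = [H+]²/(0.2 − [H+]) = 8.33 × 10^-12
Since Ka ≪ C₀, [H+] ≈ √(Ka·C₀) = 1.29 × 10^-6 M.
([H+]/C₀ = 0.00065% < 5%, so the approximation holds.)
pH = −log(1.29 × 10^-6) = 5.89

pH = 5.89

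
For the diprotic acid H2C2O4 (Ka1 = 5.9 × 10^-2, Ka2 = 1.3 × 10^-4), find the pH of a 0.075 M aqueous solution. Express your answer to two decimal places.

pH = 1.36

Ka1 ≫ Ka2, so treat the first dissociation as the only significant source of H+.
Ka1 = x²/(0.075 − x) = 5.9 × 10^-2
Solving the quadratic: x = (−Ka1 + √(Ka1² + 4·Ka1·C₀))/2 = 4.33 × 10^-2 M
pH = −log(4.33 × 10^-2) = 1.36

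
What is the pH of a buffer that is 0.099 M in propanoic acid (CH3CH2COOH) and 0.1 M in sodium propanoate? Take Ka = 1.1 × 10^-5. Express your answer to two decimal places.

pH = 4.96

pKa = −log(1.1 × 10^-5) = 4.959
Using pH = pKa + log([base]/[acid]) with [base]/[acid] = 0.1/0.099:
pH = 4.959 + (+0.004) = 4.96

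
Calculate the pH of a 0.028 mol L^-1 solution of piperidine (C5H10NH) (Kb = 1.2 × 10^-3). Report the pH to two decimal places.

C5H10NH + H2O ⇌ C5H10NH2+ + OH-
Kb = [OH-]²/(0.028 − [OH-]) = 1.2 × 10^-3
Here C₀/Kb ≈ 23.3, so the small-[OH-] approximation fails. Use the quadratic:
[OH-] = [−0.0012 + √(0.0012² + 0.000134)]/2 = 5.23 × 10^-3 M
pOH = 2.28, so pH = 14.00 − pOH = 11.72

pH = 11.72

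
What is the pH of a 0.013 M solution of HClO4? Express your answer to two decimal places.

HClO4 is a strong acid and dissociates completely, so [H+] = 0.013 M.
pH = -log(0.013) = 1.89

pH = 1.89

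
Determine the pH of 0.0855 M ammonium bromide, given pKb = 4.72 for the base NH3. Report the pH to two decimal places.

NH4+ is the conjugate acid of the weak base NH3.
Kb = 10^(−4.72) = 1.91 × 10^-5
Ka = Kw/Kb = 1.0×10^-14 / 1.91 × 10^-5 = 5.24 × 10^-10
From the ICE table, Ka = [H+]²/(0.0855 − [H+]) = 5.24 × 10^-10.
Neglecting [H+] in the denominator: [H+] = √(5.24 × 10^-10 × 0.0855) = 6.69 × 10^-6 M
pH = −log[H+] = −log(6.69 × 10^-6) = 5.17

pH = 5.17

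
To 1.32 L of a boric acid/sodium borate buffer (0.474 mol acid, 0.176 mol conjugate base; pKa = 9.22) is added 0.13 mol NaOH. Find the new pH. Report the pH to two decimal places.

After neutralization: n(B(OH)3) = 0.344 mol, n(B(OH)4-) = 0.306 mol.
Henderson–Hasselbalch with mole ratio 0.306/0.344: pH = 9.22 + (-0.051)

pH = 9.17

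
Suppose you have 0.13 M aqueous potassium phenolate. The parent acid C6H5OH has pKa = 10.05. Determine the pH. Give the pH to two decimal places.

C6H5O- is the conjugate base of the weak acid C6H5OH.
Ka = 10^(−10.05) = 8.91 × 10^-11
Kb = Kw/Ka = 1.0×10^-14 / 8.91 × 10^-11 = 1.12 × 10^-4
From the ICE table, Kb = x²/(0.13 − x) = 1.12 × 10^-4.
Neglecting x in the denominator: x = √(1.12 × 10^-4 × 0.13) = 3.82 × 10^-3 M
(x/C₀ = 2.9% < 5%, so the approximation holds.)
pOH = −log(3.82 × 10^-3) = 2.42; pH = 14.00 − 2.42 = 11.58

pH = 11.58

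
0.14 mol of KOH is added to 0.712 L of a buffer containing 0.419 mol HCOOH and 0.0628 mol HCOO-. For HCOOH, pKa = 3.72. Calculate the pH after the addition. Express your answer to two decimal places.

pH = 3.58

After neutralization: n(HCOOH) = 0.279 mol, n(HCOO-) = 0.203 mol.
Henderson–Hasselbalch with mole ratio 0.203/0.279: pH = 3.72 + (-0.138)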